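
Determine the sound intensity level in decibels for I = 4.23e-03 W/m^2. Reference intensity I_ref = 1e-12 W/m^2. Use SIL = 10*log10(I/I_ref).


I / I_ref = 4.23e-03 / 1e-12 = 4.23e+09
SIL = 10 * log10(4.23e+09) = 96.263 dB


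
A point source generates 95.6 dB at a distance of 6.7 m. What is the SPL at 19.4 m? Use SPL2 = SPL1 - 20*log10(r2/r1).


r2/r1 = 19.4/6.7 = 2.89552
Correction = 20*log10(2.89552) = 9.23453 dB
SPL2 = 95.6 - 9.23453 = 86.365 dB


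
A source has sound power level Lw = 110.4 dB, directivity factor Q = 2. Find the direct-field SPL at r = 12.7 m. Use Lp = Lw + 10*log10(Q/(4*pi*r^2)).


4*pi*r^2 = 4*pi*12.7^2 = 2026.83 m^2
Q / (4*pi*r^2) = 2 / 2026.83 = 0.000986763
Lp = 110.4 + 10*log10(0.000986763) = 80.342 dB


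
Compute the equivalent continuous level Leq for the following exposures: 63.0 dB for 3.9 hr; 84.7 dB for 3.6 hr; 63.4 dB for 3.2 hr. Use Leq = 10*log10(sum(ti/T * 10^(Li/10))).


T_total = 3.9 + 3.6 + 3.2 = 10.7 hr
(3.9/10.7) * 10^(63.0/10) = 727245
(3.6/10.7) * 10^(84.7/10) = 9.9293e+07
(3.2/10.7) * 10^(63.4/10) = 654284
Sum = 727245 + 9.9293e+07 + 654284 = 1.00675e+08
Leq = 10*log10(1.00675e+08) = 80.029 dB


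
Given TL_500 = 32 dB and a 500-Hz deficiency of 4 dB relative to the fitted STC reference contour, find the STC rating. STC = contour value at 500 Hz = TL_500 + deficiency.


By ASTM E413, STC = value of the fitted reference contour at 500 Hz.
Contour value at 500 Hz = TL_500 + deficiency = 32 + 4 = 36
STC = 36


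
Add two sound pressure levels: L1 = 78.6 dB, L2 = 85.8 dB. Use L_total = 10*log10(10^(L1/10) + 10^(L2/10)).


10^(78.6/10) = 7.24436e+07
10^(85.8/10) = 3.80189e+08
Sum = 7.24436e+07 + 3.80189e+08 = 4.52633e+08
L_total = 10*log10(4.52633e+08) = 86.557 dB


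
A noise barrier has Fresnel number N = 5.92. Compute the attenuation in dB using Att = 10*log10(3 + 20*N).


3 + 20*N = 3 + 20*5.92 = 121.4
Att = 10*log10(121.4) = 20.842 dB


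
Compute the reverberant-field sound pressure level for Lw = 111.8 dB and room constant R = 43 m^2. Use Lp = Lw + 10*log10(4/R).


4/R = 4/43 = 0.0930233
Lp = 111.8 + 10*log10(0.0930233) = 101.49 dB


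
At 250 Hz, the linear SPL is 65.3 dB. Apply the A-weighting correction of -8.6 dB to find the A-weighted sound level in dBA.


A-weighting table: 250 Hz -> -8.6 dB correction
SPL_A = SPL + correction = 65.3 + (-8.6) = 56.7 dBA


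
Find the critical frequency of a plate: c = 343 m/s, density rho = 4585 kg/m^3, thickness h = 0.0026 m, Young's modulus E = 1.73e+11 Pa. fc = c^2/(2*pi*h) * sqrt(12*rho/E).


12*rho/E = 12*4585/1.73e+11 = 3.18035e-07
sqrt(12*rho/E) = sqrt(3.18035e-07) = 0.000563946
c^2/(2*pi*h) = 343^2/(2*pi*0.0026) = 7.2017e+06
fc = 7.2017e+06 * 0.000563946 = 4061.4 Hz


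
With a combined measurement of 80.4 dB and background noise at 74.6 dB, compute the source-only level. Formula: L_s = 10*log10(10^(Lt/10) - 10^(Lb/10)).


10^(80.4/10) = 1.09648e+08
10^(74.6/10) = 2.88403e+07
Difference = 1.09648e+08 - 2.88403e+07 = 8.08077e+07
L_source = 10*log10(8.08077e+07) = 79.075 dB


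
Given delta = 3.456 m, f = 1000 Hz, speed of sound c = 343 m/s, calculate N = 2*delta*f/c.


N = 2*delta*f/c = 2*delta/lambda, where lambda = c/f
lambda = 343 / 1000 = 0.343 m
N = 2 * 3.456 / 0.343 = 20.152


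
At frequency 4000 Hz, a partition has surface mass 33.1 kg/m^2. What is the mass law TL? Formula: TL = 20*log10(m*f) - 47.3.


m * f = 33.1 * 4000 = 132400
20*log10(132400) = 102.438 dB
TL = 102.438 - 47.3 = 55.138 dB


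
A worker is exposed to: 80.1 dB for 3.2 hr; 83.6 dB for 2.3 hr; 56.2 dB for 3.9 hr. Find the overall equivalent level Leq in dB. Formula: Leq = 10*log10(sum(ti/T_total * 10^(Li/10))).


T_total = 3.2 + 2.3 + 3.9 = 9.4 hr
(3.2/9.4) * 10^(80.1/10) = 3.48355e+07
(2.3/9.4) * 10^(83.6/10) = 5.60531e+07
(3.9/9.4) * 10^(56.2/10) = 172956
Sum = 3.48355e+07 + 5.60531e+07 + 172956 = 9.10616e+07
Leq = 10*log10(9.10616e+07) = 79.593 dB


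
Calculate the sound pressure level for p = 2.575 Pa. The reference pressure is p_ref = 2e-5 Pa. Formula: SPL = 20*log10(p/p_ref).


p / p_ref = 2.575 / 2e-5 = 128750
SPL = 20 * log10(128750) = 102.19 dB


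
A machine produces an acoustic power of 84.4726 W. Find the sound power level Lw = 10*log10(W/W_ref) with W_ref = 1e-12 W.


W / W_ref = 84.4726 / 1e-12 = 8.44726e+13
Lw = 10 * log10(8.44726e+13) = 139.27 dB


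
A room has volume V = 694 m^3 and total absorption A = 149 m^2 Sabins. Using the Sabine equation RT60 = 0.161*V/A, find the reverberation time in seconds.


RT60 = 0.161 * 694 / 149 = 0.74989 s


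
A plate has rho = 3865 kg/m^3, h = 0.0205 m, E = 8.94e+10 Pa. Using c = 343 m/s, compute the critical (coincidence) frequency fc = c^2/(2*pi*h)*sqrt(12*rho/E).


12*rho/E = 12*3865/8.94e+10 = 5.18792e-07
sqrt(12*rho/E) = sqrt(5.18792e-07) = 0.000720272
c^2/(2*pi*h) = 343^2/(2*pi*0.0205) = 913386
fc = 913386 * 0.000720272 = 657.89 Hz


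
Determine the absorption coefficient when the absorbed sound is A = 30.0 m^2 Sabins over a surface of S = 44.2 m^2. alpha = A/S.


Absorption coefficient = absorbed power / incident power
alpha = A / S = 30.0 / 44.2 = 0.67873


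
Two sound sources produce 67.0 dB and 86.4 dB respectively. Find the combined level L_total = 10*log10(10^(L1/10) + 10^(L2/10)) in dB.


10^(67.0/10) = 5.01187e+06
10^(86.4/10) = 4.36516e+08
Sum = 5.01187e+06 + 4.36516e+08 = 4.41528e+08
L_total = 10*log10(4.41528e+08) = 86.45 dB


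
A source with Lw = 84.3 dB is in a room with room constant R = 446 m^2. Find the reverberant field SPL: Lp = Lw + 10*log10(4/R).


4/R = 4/446 = 0.00896861
Lp = 84.3 + 10*log10(0.00896861) = 63.827 dB


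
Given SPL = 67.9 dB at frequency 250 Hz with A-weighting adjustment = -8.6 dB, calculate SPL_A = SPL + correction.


A-weighting table: 250 Hz -> -8.6 dB correction
SPL_A = SPL + correction = 67.9 + (-8.6) = 59.3 dBA


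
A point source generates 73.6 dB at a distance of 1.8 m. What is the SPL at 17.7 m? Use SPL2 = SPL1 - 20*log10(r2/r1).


r2/r1 = 17.7/1.8 = 9.83333
Correction = 20*log10(9.83333) = 19.854 dB
SPL2 = 73.6 - 19.854 = 53.746 dB


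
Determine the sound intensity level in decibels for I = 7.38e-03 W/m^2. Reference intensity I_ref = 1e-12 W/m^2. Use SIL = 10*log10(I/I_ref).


I / I_ref = 7.38e-03 / 1e-12 = 7.38e+09
SIL = 10 * log10(7.38e+09) = 98.681 dB


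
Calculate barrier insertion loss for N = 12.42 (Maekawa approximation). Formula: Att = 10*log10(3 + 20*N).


3 + 20*N = 3 + 20*12.42 = 251.4
Att = 10*log10(251.4) = 24.004 dB


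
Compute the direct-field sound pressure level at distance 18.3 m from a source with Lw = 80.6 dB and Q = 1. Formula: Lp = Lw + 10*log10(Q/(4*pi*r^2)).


4*pi*r^2 = 4*pi*18.3^2 = 4208.35 m^2
Q / (4*pi*r^2) = 1 / 4208.35 = 0.000237623
Lp = 80.6 + 10*log10(0.000237623) = 44.359 dB


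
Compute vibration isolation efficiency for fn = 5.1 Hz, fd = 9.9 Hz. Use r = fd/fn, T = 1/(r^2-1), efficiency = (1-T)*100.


r = 9.9 / 5.1 = 1.94118
r^2 - 1 = 1.94118^2 - 1 = 2.76818
T = 1/2.76818 = 0.361248
Efficiency = (1 - 0.361248)*100 = 63.875 %


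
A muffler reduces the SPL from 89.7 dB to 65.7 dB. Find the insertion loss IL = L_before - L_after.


Insertion loss = SPL without muffler - SPL with muffler
IL = 89.7 - 65.7 = 24 dB


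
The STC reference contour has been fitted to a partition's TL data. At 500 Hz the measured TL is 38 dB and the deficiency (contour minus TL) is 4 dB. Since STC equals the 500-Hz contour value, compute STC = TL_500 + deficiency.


By ASTM E413, STC = value of the fitted reference contour at 500 Hz.
Contour value at 500 Hz = TL_500 + deficiency = 38 + 4 = 42
STC = 42


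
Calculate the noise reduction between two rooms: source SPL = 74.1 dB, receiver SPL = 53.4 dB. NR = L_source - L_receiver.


NR = L_source - L_receiver (difference between source and receiving room levels)
NR = 74.1 - 53.4 = 20.7 dB


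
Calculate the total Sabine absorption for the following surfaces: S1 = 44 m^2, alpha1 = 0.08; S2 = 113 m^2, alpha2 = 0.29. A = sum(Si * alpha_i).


44 * 0.08 = 3.52
113 * 0.29 = 32.77
A_total = 3.52 + 32.77 = 36.29 m^2


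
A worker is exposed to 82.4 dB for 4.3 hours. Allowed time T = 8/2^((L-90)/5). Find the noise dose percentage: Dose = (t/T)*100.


T_allowed = 8 / 2^((82.4 - 90)/5) = 22.9433 hr
Dose = 4.3 / 22.9433 * 100 = 18.742 %


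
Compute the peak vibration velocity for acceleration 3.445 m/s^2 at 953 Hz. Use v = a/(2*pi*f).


omega = 2*pi*f = 2*pi*953 = 5987.88 rad/s
v = a / omega = 3.445 / 5987.88 = 0.00057533 m/s


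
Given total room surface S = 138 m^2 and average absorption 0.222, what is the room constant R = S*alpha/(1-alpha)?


R = 138 * 0.222 / (1 - 0.222) = 39.378 m^2


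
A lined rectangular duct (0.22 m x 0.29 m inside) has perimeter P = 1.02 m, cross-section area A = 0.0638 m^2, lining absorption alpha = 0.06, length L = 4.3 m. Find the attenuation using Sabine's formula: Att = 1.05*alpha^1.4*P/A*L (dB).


alpha^1.4 = 0.06^1.4 = 0.0194721
Attenuation rate = 1.05 * alpha^1.4 * P / A
= 1.05 * 0.0194721 * 1.02 / 0.0638 = 0.326875 dB/m
Total Att = 0.326875 * 4.3 = 1.4056 dB


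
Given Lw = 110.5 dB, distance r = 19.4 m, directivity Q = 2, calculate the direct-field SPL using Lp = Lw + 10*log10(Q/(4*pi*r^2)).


4*pi*r^2 = 4*pi*19.4^2 = 4729.48 m^2
Q / (4*pi*r^2) = 2 / 4729.48 = 0.000422879
Lp = 110.5 + 10*log10(0.000422879) = 76.762 dB


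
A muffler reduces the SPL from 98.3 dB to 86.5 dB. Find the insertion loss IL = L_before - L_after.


Insertion loss = SPL without muffler - SPL with muffler
IL = 98.3 - 86.5 = 11.8 dB


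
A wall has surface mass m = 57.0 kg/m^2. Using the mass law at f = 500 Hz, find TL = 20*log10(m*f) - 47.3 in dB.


m * f = 57.0 * 500 = 28500
20*log10(28500) = 89.0969 dB
TL = 89.0969 - 47.3 = 41.797 dB


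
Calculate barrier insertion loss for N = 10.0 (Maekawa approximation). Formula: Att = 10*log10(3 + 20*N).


3 + 20*N = 3 + 20*10.0 = 203
Att = 10*log10(203) = 23.075 dB


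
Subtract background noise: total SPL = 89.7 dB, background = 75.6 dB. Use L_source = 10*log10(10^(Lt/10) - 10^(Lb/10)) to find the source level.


10^(89.7/10) = 9.33254e+08
10^(75.6/10) = 3.63078e+07
Difference = 9.33254e+08 - 3.63078e+07 = 8.96946e+08
L_source = 10*log10(8.96946e+08) = 89.528 dB


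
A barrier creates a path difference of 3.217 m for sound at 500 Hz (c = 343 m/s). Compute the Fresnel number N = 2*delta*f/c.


N = 2*delta*f/c = 2*delta/lambda, where lambda = c/f
lambda = 343 / 500 = 0.686 m
N = 2 * 3.217 / 0.686 = 9.379


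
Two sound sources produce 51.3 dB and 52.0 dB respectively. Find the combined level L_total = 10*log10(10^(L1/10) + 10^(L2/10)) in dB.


10^(51.3/10) = 134896
10^(52.0/10) = 158489
Sum = 134896 + 158489 = 293385
L_total = 10*log10(293385) = 54.674 dB


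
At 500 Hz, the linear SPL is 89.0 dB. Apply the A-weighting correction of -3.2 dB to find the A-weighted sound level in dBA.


A-weighting table: 500 Hz -> -3.2 dB correction
SPL_A = SPL + correction = 89.0 + (-3.2) = 85.8 dBA


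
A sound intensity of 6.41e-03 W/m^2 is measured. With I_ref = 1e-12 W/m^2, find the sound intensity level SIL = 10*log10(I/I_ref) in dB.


I / I_ref = 6.41e-03 / 1e-12 = 6.41e+09
SIL = 10 * log10(6.41e+09) = 98.069 dB


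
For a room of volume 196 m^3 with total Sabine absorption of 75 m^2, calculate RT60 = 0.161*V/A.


RT60 = 0.161 * 196 / 75 = 0.42075 s


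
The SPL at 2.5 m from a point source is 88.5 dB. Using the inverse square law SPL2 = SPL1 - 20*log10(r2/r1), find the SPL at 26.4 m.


r2/r1 = 26.4/2.5 = 10.56
Correction = 20*log10(10.56) = 20.4733 dB
SPL2 = 88.5 - 20.4733 = 68.027 dB


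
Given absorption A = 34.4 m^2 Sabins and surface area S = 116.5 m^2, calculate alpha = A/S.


Absorption coefficient = absorbed power / incident power
alpha = A / S = 34.4 / 116.5 = 0.29528


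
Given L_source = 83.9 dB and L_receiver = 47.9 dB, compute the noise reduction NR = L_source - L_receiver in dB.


NR = L_source - L_receiver (difference between source and receiving room levels)
NR = 83.9 - 47.9 = 36 dB


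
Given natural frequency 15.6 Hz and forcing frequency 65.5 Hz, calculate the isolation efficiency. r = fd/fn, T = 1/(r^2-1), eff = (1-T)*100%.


r = 65.5 / 15.6 = 4.19872
r^2 - 1 = 4.19872^2 - 1 = 16.6292
T = 1/16.6292 = 0.0601352
Efficiency = (1 - 0.0601352)*100 = 93.986 %


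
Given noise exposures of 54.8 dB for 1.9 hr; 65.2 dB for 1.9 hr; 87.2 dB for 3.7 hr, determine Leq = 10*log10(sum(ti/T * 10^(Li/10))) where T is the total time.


T_total = 1.9 + 1.9 + 3.7 = 7.5 hr
(1.9/7.5) * 10^(54.8/10) = 76505.4
(1.9/7.5) * 10^(65.2/10) = 838866
(3.7/7.5) * 10^(87.2/10) = 2.58905e+08
Sum = 76505.4 + 838866 + 2.58905e+08 = 2.5982e+08
Leq = 10*log10(2.5982e+08) = 84.147 dB


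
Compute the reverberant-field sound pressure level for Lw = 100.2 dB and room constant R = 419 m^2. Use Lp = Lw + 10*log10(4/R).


4/R = 4/419 = 0.00954654
Lp = 100.2 + 10*log10(0.00954654) = 79.998 dB


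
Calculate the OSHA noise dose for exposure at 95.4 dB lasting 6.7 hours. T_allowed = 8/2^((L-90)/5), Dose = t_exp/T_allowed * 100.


T_allowed = 8 / 2^((95.4 - 90)/5) = 3.78423 hr
Dose = 6.7 / 3.78423 * 100 = 177.05 %


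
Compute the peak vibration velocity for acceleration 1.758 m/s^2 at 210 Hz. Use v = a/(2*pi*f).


omega = 2*pi*f = 2*pi*210 = 1319.47 rad/s
v = a / omega = 1.758 / 1319.47 = 0.0013324 m/s


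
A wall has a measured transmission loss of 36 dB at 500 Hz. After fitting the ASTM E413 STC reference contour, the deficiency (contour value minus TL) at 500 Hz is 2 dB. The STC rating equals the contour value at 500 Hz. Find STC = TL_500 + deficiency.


By ASTM E413, STC = value of the fitted reference contour at 500 Hz.
Contour value at 500 Hz = TL_500 + deficiency = 36 + 2 = 38
STC = 38


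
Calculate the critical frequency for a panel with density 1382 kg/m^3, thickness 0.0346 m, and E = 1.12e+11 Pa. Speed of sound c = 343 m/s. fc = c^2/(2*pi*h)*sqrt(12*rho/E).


12*rho/E = 12*1382/1.12e+11 = 1.48071e-07
sqrt(12*rho/E) = sqrt(1.48071e-07) = 0.0003848
c^2/(2*pi*h) = 343^2/(2*pi*0.0346) = 541168
fc = 541168 * 0.0003848 = 208.24 Hz


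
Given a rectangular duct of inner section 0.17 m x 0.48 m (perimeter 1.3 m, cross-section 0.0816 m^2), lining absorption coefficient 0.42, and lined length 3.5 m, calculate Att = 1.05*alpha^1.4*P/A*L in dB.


alpha^1.4 = 0.42^1.4 = 0.296858
Attenuation rate = 1.05 * alpha^1.4 * P / A
= 1.05 * 0.296858 * 1.3 / 0.0816 = 4.96582 dB/m
Total Att = 4.96582 * 3.5 = 17.38 dB


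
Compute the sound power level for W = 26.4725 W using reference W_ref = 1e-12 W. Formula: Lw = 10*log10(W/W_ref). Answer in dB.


W / W_ref = 26.4725 / 1e-12 = 2.64725e+13
Lw = 10 * log10(2.64725e+13) = 134.23 dB


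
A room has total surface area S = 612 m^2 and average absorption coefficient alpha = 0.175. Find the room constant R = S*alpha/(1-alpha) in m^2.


R = 612 * 0.175 / (1 - 0.175) = 129.82 m^2


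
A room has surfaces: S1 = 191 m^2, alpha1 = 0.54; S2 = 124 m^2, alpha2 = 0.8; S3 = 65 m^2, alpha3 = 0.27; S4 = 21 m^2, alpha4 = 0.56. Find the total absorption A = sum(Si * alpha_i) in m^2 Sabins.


191 * 0.54 = 103.14
124 * 0.8 = 99.2
65 * 0.27 = 17.55
21 * 0.56 = 11.76
A_total = 103.14 + 99.2 + 17.55 + 11.76 = 231.65 m^2


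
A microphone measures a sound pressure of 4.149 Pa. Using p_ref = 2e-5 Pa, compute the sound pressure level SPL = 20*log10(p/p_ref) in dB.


p / p_ref = 4.149 / 2e-5 = 207450
SPL = 20 * log10(207450) = 106.34 dB


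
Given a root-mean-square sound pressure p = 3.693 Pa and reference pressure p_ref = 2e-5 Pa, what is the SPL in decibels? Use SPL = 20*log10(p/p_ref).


p / p_ref = 3.693 / 2e-5 = 184650
SPL = 20 * log10(184650) = 105.33 dB


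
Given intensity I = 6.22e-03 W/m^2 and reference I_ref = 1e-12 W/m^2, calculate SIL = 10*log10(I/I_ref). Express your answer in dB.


I / I_ref = 6.22e-03 / 1e-12 = 6.22e+09
SIL = 10 * log10(6.22e+09) = 97.938 dB


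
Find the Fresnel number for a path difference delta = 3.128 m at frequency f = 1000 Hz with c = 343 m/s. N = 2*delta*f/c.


N = 2*delta*f/c = 2*delta/lambda, where lambda = c/f
lambda = 343 / 1000 = 0.343 m
N = 2 * 3.128 / 0.343 = 18.239


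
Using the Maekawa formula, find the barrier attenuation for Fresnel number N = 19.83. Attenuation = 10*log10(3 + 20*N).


3 + 20*N = 3 + 20*19.83 = 399.6
Att = 10*log10(399.6) = 26.016 dB


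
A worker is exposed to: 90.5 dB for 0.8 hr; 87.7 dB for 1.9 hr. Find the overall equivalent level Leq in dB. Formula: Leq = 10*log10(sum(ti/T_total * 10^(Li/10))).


T_total = 0.8 + 1.9 = 2.7 hr
(0.8/2.7) * 10^(90.5/10) = 3.3245e+08
(1.9/2.7) * 10^(87.7/10) = 4.14371e+08
Sum = 3.3245e+08 + 4.14371e+08 = 7.46821e+08
Leq = 10*log10(7.46821e+08) = 88.732 dB


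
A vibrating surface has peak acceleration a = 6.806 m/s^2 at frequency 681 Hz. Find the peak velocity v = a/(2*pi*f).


omega = 2*pi*f = 2*pi*681 = 4278.85 rad/s
v = a / omega = 6.806 / 4278.85 = 0.0015906 m/s


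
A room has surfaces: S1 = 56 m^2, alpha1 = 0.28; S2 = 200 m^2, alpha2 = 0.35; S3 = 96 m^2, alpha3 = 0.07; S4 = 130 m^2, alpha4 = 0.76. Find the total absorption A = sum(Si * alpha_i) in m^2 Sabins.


56 * 0.28 = 15.68
200 * 0.35 = 70
96 * 0.07 = 6.72
130 * 0.76 = 98.8
A_total = 15.68 + 70 + 6.72 + 98.8 = 191.2 m^2


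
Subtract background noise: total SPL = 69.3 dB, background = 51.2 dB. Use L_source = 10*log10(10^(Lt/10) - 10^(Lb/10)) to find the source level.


10^(69.3/10) = 8.51138e+06
10^(51.2/10) = 131826
Difference = 8.51138e+06 - 131826 = 8.37955e+06
L_source = 10*log10(8.37955e+06) = 69.232 dB


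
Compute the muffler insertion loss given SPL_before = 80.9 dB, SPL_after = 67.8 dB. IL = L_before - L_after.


Insertion loss = SPL without muffler - SPL with muffler
IL = 80.9 - 67.8 = 13.1 dB


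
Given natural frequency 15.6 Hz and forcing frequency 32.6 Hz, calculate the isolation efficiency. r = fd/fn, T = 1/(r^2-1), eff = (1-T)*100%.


r = 32.6 / 15.6 = 2.08974
r^2 - 1 = 2.08974^2 - 1 = 3.36701
T = 1/3.36701 = 0.296999
Efficiency = (1 - 0.296999)*100 = 70.3 %


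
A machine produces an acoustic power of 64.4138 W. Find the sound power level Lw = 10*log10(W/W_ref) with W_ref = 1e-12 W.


W / W_ref = 64.4138 / 1e-12 = 6.44138e+13
Lw = 10 * log10(6.44138e+13) = 138.09 dB


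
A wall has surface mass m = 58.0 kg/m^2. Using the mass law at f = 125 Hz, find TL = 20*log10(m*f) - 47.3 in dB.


m * f = 58.0 * 125 = 7250
20*log10(7250) = 77.2068 dB
TL = 77.2068 - 47.3 = 29.907 dB


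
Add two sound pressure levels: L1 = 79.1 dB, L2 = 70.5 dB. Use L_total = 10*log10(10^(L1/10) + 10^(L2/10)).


10^(79.1/10) = 8.12831e+07
10^(70.5/10) = 1.12202e+07
Sum = 8.12831e+07 + 1.12202e+07 = 9.25033e+07
L_total = 10*log10(9.25033e+07) = 79.662 dB


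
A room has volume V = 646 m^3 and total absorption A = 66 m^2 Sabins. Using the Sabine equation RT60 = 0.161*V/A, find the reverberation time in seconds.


RT60 = 0.161 * 646 / 66 = 1.5758 s


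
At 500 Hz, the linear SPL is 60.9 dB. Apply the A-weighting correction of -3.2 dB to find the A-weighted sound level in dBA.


A-weighting table: 500 Hz -> -3.2 dB correction
SPL_A = SPL + correction = 60.9 + (-3.2) = 57.7 dBA


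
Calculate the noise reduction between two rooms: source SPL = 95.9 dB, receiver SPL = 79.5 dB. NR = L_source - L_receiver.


NR = L_source - L_receiver (difference between source and receiving room levels)
NR = 95.9 - 79.5 = 16.4 dB


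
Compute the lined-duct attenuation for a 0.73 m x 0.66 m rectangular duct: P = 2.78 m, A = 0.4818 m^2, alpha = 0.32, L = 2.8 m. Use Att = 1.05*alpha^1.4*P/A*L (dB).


alpha^1.4 = 0.32^1.4 = 0.202866
Attenuation rate = 1.05 * alpha^1.4 * P / A
= 1.05 * 0.202866 * 2.78 / 0.4818 = 1.22907 dB/m
Total Att = 1.22907 * 2.8 = 3.4414 dB


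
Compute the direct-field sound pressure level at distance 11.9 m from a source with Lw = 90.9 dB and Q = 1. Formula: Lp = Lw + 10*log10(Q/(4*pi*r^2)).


4*pi*r^2 = 4*pi*11.9^2 = 1779.52 m^2
Q / (4*pi*r^2) = 1 / 1779.52 = 0.000561949
Lp = 90.9 + 10*log10(0.000561949) = 58.397 dB


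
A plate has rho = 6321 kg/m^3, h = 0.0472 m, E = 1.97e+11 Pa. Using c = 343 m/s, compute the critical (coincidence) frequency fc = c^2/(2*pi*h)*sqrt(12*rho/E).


12*rho/E = 12*6321/1.97e+11 = 3.85036e-07
sqrt(12*rho/E) = sqrt(3.85036e-07) = 0.000620513
c^2/(2*pi*h) = 343^2/(2*pi*0.0472) = 396704
fc = 396704 * 0.000620513 = 246.16 Hz


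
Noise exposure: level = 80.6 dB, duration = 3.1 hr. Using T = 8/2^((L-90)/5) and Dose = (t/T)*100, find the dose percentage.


T_allowed = 8 / 2^((80.6 - 90)/5) = 29.446 hr
Dose = 3.1 / 29.446 * 100 = 10.528 %


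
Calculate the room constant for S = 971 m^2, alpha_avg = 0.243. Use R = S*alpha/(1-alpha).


R = 971 * 0.243 / (1 - 0.243) = 311.69 m^2


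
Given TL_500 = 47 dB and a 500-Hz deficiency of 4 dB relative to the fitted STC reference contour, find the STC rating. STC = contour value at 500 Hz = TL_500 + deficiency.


By ASTM E413, STC = value of the fitted reference contour at 500 Hz.
Contour value at 500 Hz = TL_500 + deficiency = 47 + 4 = 51
STC = 51


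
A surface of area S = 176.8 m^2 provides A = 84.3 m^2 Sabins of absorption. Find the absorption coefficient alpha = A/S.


Absorption coefficient = absorbed power / incident power
alpha = A / S = 84.3 / 176.8 = 0.47681


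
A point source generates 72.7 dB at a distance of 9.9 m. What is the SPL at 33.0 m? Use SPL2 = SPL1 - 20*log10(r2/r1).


r2/r1 = 33.0/9.9 = 3.33333
Correction = 20*log10(3.33333) = 10.4576 dB
SPL2 = 72.7 - 10.4576 = 62.242 dB


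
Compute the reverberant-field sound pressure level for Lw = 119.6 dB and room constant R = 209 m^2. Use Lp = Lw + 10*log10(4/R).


4/R = 4/209 = 0.0191388
Lp = 119.6 + 10*log10(0.0191388) = 102.42 dB


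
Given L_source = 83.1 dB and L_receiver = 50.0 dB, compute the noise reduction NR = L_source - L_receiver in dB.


NR = L_source - L_receiver (difference between source and receiving room levels)
NR = 83.1 - 50.0 = 33.1 dB


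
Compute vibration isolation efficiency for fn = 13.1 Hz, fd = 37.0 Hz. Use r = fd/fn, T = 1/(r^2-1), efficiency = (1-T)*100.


r = 37.0 / 13.1 = 2.82443
r^2 - 1 = 2.82443^2 - 1 = 6.9774
T = 1/6.9774 = 0.14332
Efficiency = (1 - 0.14332)*100 = 85.668 %


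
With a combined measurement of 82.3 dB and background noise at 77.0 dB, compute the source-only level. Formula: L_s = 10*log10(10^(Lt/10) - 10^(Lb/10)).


10^(82.3/10) = 1.69824e+08
10^(77.0/10) = 5.01187e+07
Difference = 1.69824e+08 - 5.01187e+07 = 1.19705e+08
L_source = 10*log10(1.19705e+08) = 80.781 dB


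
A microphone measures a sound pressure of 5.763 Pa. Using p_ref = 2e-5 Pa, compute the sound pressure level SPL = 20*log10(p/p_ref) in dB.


p / p_ref = 5.763 / 2e-5 = 288150
SPL = 20 * log10(288150) = 109.19 dB


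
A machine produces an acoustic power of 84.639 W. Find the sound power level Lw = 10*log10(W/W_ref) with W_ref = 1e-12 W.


W / W_ref = 84.639 / 1e-12 = 8.4639e+13
Lw = 10 * log10(8.4639e+13) = 139.28 dB


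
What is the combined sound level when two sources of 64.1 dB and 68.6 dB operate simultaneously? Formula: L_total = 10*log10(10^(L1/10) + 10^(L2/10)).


10^(64.1/10) = 2.5704e+06
10^(68.6/10) = 7.24436e+06
Sum = 2.5704e+06 + 7.24436e+06 = 9.81476e+06
L_total = 10*log10(9.81476e+06) = 69.919 dB


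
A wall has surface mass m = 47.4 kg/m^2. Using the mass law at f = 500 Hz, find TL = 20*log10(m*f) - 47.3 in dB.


m * f = 47.4 * 500 = 23700
20*log10(23700) = 87.495 dB
TL = 87.495 - 47.3 = 40.195 dB


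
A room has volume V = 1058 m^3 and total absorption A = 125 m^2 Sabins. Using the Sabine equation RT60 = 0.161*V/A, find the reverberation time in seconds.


RT60 = 0.161 * 1058 / 125 = 1.3627 s


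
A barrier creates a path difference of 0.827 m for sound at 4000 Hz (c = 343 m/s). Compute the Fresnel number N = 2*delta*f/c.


N = 2*delta*f/c = 2*delta/lambda, where lambda = c/f
lambda = 343 / 4000 = 0.08575 m
N = 2 * 0.827 / 0.08575 = 19.289


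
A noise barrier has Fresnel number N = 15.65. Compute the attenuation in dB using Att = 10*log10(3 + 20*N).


3 + 20*N = 3 + 20*15.65 = 316
Att = 10*log10(316) = 24.997 dB


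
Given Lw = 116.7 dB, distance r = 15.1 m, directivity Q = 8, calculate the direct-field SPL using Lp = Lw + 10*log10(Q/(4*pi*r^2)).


4*pi*r^2 = 4*pi*15.1^2 = 2865.26 m^2
Q / (4*pi*r^2) = 8 / 2865.26 = 0.00279207
Lp = 116.7 + 10*log10(0.00279207) = 91.159 dB


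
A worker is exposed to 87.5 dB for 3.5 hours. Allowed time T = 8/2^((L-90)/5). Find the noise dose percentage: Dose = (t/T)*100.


T_allowed = 8 / 2^((87.5 - 90)/5) = 11.3137 hr
Dose = 3.5 / 11.3137 * 100 = 30.936 %


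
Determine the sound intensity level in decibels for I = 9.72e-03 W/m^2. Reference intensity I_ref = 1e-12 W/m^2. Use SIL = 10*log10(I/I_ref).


I / I_ref = 9.72e-03 / 1e-12 = 9.72e+09
SIL = 10 * log10(9.72e+09) = 99.877 dB


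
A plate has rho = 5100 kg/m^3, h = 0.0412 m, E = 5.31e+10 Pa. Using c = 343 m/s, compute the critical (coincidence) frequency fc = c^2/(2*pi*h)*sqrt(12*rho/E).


12*rho/E = 12*5100/5.31e+10 = 1.15254e-06
sqrt(12*rho/E) = sqrt(1.15254e-06) = 0.00107356
c^2/(2*pi*h) = 343^2/(2*pi*0.0412) = 454476
fc = 454476 * 0.00107356 = 487.91 Hz


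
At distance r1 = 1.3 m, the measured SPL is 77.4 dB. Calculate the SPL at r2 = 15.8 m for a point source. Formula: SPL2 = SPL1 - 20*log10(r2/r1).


r2/r1 = 15.8/1.3 = 12.1538
Correction = 20*log10(12.1538) = 21.6942 dB
SPL2 = 77.4 - 21.6942 = 55.706 dB


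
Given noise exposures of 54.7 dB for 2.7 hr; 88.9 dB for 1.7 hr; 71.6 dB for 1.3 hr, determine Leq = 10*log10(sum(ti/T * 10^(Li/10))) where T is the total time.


T_total = 2.7 + 1.7 + 1.3 = 5.7 hr
(2.7/5.7) * 10^(54.7/10) = 139794
(1.7/5.7) * 10^(88.9/10) = 2.31512e+08
(1.3/5.7) * 10^(71.6/10) = 3.29662e+06
Sum = 139794 + 2.31512e+08 + 3.29662e+06 = 2.34948e+08
Leq = 10*log10(2.34948e+08) = 83.71 dB


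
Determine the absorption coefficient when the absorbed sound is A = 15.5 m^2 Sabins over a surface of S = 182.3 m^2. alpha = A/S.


Absorption coefficient = absorbed power / incident power
alpha = A / S = 15.5 / 182.3 = 0.085025


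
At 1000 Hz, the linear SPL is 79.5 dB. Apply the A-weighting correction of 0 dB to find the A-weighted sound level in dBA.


A-weighting table: 1000 Hz -> 0 dB correction
SPL_A = SPL + correction = 79.5 + (0) = 79.5 dBA


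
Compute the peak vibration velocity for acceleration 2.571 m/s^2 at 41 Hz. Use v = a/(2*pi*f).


omega = 2*pi*f = 2*pi*41 = 257.611 rad/s
v = a / omega = 2.571 / 257.611 = 0.0099802 m/s


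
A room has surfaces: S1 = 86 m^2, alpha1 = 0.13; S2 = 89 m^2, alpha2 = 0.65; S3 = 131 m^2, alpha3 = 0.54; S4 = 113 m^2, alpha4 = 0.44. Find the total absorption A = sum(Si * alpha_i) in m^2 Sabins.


86 * 0.13 = 11.18
89 * 0.65 = 57.85
131 * 0.54 = 70.74
113 * 0.44 = 49.72
A_total = 11.18 + 57.85 + 70.74 + 49.72 = 189.49 m^2


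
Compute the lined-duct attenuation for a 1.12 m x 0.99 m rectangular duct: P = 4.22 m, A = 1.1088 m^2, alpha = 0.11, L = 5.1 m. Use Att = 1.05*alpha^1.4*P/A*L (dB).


alpha^1.4 = 0.11^1.4 = 0.0454935
Attenuation rate = 1.05 * alpha^1.4 * P / A
= 1.05 * 0.0454935 * 4.22 / 1.1088 = 0.181802 dB/m
Total Att = 0.181802 * 5.1 = 0.92719 dB


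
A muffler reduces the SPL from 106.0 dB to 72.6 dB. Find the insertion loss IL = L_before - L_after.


Insertion loss = SPL without muffler - SPL with muffler
IL = 106.0 - 72.6 = 33.4 dB


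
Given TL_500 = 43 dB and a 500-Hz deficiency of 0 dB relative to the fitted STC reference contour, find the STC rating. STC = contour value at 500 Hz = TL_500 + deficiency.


By ASTM E413, STC = value of the fitted reference contour at 500 Hz.
Contour value at 500 Hz = TL_500 + deficiency = 43 + 0 = 43
STC = 43


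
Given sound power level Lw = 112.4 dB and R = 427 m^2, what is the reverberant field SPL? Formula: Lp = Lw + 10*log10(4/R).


4/R = 4/427 = 0.00936768
Lp = 112.4 + 10*log10(0.00936768) = 92.116 dB


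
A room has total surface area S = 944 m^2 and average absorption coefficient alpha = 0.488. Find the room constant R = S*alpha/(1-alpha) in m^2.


R = 944 * 0.488 / (1 - 0.488) = 899.75 m^2


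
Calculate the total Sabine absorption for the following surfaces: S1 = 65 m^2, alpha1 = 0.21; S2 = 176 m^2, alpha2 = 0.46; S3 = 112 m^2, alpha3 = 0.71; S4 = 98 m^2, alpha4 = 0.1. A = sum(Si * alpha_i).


65 * 0.21 = 13.65
176 * 0.46 = 80.96
112 * 0.71 = 79.52
98 * 0.1 = 9.8
A_total = 13.65 + 80.96 + 79.52 + 9.8 = 183.93 m^2


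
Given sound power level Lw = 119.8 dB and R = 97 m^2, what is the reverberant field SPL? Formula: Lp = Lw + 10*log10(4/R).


4/R = 4/97 = 0.0412371
Lp = 119.8 + 10*log10(0.0412371) = 105.95 dB


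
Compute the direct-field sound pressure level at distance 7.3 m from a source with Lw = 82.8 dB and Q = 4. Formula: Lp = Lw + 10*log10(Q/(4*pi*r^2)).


4*pi*r^2 = 4*pi*7.3^2 = 669.662 m^2
Q / (4*pi*r^2) = 4 / 669.662 = 0.00597316
Lp = 82.8 + 10*log10(0.00597316) = 60.562 dB


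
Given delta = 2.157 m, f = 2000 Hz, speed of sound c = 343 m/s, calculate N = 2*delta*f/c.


N = 2*delta*f/c = 2*delta/lambda, where lambda = c/f
lambda = 343 / 2000 = 0.1715 m
N = 2 * 2.157 / 0.1715 = 25.155


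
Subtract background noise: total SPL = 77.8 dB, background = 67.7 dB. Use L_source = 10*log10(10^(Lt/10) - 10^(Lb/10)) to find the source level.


10^(77.8/10) = 6.0256e+07
10^(67.7/10) = 5.88844e+06
Difference = 6.0256e+07 - 5.88844e+06 = 5.43676e+07
L_source = 10*log10(5.43676e+07) = 77.353 dB


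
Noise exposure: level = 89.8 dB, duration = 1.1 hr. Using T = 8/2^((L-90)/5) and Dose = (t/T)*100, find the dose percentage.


T_allowed = 8 / 2^((89.8 - 90)/5) = 8.22491 hr
Dose = 1.1 / 8.22491 * 100 = 13.374 %


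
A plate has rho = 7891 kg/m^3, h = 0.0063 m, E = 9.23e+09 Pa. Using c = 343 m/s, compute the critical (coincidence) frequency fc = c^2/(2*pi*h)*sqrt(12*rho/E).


12*rho/E = 12*7891/9.23e+09 = 1.02592e-05
sqrt(12*rho/E) = sqrt(1.02592e-05) = 0.003203
c^2/(2*pi*h) = 343^2/(2*pi*0.0063) = 2.97213e+06
fc = 2.97213e+06 * 0.003203 = 9519.7 Hz


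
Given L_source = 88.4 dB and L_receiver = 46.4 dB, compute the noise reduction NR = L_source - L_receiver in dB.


NR = L_source - L_receiver (difference between source and receiving room levels)
NR = 88.4 - 46.4 = 42 dB


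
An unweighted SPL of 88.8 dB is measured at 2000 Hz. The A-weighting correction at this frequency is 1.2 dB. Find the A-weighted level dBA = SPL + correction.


A-weighting table: 2000 Hz -> 1.2 dB correction
SPL_A = SPL + correction = 88.8 + (1.2) = 90 dBA


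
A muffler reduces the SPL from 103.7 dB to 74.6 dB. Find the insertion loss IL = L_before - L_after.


Insertion loss = SPL without muffler - SPL with muffler
IL = 103.7 - 74.6 = 29.1 dB


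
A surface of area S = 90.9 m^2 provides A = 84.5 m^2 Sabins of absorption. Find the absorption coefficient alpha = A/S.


Absorption coefficient = absorbed power / incident power
alpha = A / S = 84.5 / 90.9 = 0.92959


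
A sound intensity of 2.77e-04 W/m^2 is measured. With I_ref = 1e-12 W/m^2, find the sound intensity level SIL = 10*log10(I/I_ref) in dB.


I / I_ref = 2.77e-04 / 1e-12 = 2.77e+08
SIL = 10 * log10(2.77e+08) = 84.425 dB


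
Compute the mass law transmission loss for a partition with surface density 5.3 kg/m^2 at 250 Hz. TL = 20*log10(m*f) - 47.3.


m * f = 5.3 * 250 = 1325
20*log10(1325) = 62.4443 dB
TL = 62.4443 - 47.3 = 15.144 dB


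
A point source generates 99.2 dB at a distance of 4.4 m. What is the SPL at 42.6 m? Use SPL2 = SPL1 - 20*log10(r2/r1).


r2/r1 = 42.6/4.4 = 9.68182
Correction = 20*log10(9.68182) = 19.7191 dB
SPL2 = 99.2 - 19.7191 = 79.481 dB


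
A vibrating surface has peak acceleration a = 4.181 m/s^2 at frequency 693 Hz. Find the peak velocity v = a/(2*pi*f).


omega = 2*pi*f = 2*pi*693 = 4354.25 rad/s
v = a / omega = 4.181 / 4354.25 = 0.00096021 m/s


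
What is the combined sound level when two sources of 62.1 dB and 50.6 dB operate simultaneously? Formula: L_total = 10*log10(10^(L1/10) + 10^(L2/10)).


10^(62.1/10) = 1.62181e+06
10^(50.6/10) = 114815
Sum = 1.62181e+06 + 114815 = 1.73662e+06
L_total = 10*log10(1.73662e+06) = 62.397 dB


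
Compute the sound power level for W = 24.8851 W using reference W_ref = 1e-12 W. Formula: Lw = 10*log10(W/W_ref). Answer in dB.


W / W_ref = 24.8851 / 1e-12 = 2.48851e+13
Lw = 10 * log10(2.48851e+13) = 133.96 dB


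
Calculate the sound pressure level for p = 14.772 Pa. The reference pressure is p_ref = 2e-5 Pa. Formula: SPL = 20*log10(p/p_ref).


p / p_ref = 14.772 / 2e-5 = 738600
SPL = 20 * log10(738600) = 117.37 dB


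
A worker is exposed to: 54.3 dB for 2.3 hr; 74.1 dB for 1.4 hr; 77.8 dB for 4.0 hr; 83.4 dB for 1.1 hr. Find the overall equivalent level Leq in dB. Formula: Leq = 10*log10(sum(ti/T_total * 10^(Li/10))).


T_total = 2.3 + 1.4 + 4.0 + 1.1 = 8.8 hr
(2.3/8.8) * 10^(54.3/10) = 70346.9
(1.4/8.8) * 10^(74.1/10) = 4.08927e+06
(4.0/8.8) * 10^(77.8/10) = 2.73891e+07
(1.1/8.8) * 10^(83.4/10) = 2.7347e+07
Sum = 70346.9 + 4.08927e+06 + 2.73891e+07 + 2.7347e+07 = 5.88957e+07
Leq = 10*log10(5.88957e+07) = 77.701 dB


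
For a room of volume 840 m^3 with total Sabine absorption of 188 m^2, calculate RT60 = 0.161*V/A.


RT60 = 0.161 * 840 / 188 = 0.71936 s


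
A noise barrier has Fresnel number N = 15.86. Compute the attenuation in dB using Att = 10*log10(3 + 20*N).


3 + 20*N = 3 + 20*15.86 = 320.2
Att = 10*log10(320.2) = 25.054 dB


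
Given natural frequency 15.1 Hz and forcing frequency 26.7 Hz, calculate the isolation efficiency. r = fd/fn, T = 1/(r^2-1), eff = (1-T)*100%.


r = 26.7 / 15.1 = 1.76821
r^2 - 1 = 1.76821^2 - 1 = 2.12657
T = 1/2.12657 = 0.470241
Efficiency = (1 - 0.470241)*100 = 52.976 %


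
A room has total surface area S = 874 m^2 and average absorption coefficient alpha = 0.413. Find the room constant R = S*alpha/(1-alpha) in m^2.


R = 874 * 0.413 / (1 - 0.413) = 614.93 m^2


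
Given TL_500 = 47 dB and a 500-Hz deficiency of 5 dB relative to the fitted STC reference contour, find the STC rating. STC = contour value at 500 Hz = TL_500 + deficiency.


By ASTM E413, STC = value of the fitted reference contour at 500 Hz.
Contour value at 500 Hz = TL_500 + deficiency = 47 + 5 = 52
STC = 52


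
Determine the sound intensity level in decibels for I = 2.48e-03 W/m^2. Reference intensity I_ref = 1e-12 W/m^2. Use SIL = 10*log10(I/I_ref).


I / I_ref = 2.48e-03 / 1e-12 = 2.48e+09
SIL = 10 * log10(2.48e+09) = 93.945 dB


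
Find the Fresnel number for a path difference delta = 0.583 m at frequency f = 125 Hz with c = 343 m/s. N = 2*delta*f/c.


N = 2*delta*f/c = 2*delta/lambda, where lambda = c/f
lambda = 343 / 125 = 2.744 m
N = 2 * 0.583 / 2.744 = 0.42493


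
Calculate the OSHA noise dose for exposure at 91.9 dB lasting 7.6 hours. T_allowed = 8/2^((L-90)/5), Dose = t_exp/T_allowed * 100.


T_allowed = 8 / 2^((91.9 - 90)/5) = 6.1475 hr
Dose = 7.6 / 6.1475 * 100 = 123.63 %


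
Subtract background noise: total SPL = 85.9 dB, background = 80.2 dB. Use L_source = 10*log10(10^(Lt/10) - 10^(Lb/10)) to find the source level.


10^(85.9/10) = 3.89045e+08
10^(80.2/10) = 1.04713e+08
Difference = 3.89045e+08 - 1.04713e+08 = 2.84332e+08
L_source = 10*log10(2.84332e+08) = 84.538 dB


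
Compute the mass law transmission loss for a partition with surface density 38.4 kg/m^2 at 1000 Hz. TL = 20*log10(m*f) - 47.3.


m * f = 38.4 * 1000 = 38400
20*log10(38400) = 91.6866 dB
TL = 91.6866 - 47.3 = 44.387 dB


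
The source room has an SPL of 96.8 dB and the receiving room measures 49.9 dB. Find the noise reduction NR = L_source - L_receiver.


NR = L_source - L_receiver (difference between source and receiving room levels)
NR = 96.8 - 49.9 = 46.9 dB


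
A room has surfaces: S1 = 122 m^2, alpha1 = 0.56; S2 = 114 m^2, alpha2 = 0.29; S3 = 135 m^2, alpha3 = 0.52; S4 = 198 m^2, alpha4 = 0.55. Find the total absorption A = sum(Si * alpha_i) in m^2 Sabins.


122 * 0.56 = 68.32
114 * 0.29 = 33.06
135 * 0.52 = 70.2
198 * 0.55 = 108.9
A_total = 68.32 + 33.06 + 70.2 + 108.9 = 280.48 m^2


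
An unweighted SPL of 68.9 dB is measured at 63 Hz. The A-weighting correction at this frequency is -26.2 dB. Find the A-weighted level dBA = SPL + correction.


A-weighting table: 63 Hz -> -26.2 dB correction
SPL_A = SPL + correction = 68.9 + (-26.2) = 42.7 dBA


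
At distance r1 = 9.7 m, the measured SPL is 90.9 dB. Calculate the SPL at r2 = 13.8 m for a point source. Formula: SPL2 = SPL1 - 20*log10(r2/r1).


r2/r1 = 13.8/9.7 = 1.42268
Correction = 20*log10(1.42268) = 3.06214 dB
SPL2 = 90.9 - 3.06214 = 87.838 dB


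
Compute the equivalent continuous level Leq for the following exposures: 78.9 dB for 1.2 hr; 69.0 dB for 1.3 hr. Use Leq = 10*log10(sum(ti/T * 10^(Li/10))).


T_total = 1.2 + 1.3 = 2.5 hr
(1.2/2.5) * 10^(78.9/10) = 3.72599e+07
(1.3/2.5) * 10^(69.0/10) = 4.13051e+06
Sum = 3.72599e+07 + 4.13051e+06 = 4.13904e+07
Leq = 10*log10(4.13904e+07) = 76.169 dB


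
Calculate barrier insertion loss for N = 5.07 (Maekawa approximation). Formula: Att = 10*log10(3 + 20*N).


3 + 20*N = 3 + 20*5.07 = 104.4
Att = 10*log10(104.4) = 20.187 dB


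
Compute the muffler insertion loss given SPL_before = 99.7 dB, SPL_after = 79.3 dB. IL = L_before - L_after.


Insertion loss = SPL without muffler - SPL with muffler
IL = 99.7 - 79.3 = 20.4 dB


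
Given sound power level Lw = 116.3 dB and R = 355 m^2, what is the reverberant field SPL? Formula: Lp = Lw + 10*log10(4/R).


4/R = 4/355 = 0.0112676
Lp = 116.3 + 10*log10(0.0112676) = 96.818 dB


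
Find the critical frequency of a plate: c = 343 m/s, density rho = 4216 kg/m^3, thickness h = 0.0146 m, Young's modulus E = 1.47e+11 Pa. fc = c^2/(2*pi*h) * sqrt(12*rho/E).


12*rho/E = 12*4216/1.47e+11 = 3.44163e-07
sqrt(12*rho/E) = sqrt(3.44163e-07) = 0.000586654
c^2/(2*pi*h) = 343^2/(2*pi*0.0146) = 1.28249e+06
fc = 1.28249e+06 * 0.000586654 = 752.38 Hz


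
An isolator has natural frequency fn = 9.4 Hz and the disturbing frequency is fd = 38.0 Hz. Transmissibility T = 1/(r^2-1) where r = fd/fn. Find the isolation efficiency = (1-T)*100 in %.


r = 38.0 / 9.4 = 4.04255
r^2 - 1 = 4.04255^2 - 1 = 15.3422
T = 1/15.3422 = 0.0651797
Efficiency = (1 - 0.0651797)*100 = 93.482 %


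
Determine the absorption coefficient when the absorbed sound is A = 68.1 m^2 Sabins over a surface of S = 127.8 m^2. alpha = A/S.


Absorption coefficient = absorbed power / incident power
alpha = A / S = 68.1 / 127.8 = 0.53286


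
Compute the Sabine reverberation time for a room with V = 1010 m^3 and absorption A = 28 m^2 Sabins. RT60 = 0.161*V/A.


RT60 = 0.161 * 1010 / 28 = 5.8075 s


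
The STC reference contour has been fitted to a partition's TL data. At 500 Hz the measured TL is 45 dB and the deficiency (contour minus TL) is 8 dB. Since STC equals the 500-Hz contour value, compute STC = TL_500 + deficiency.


By ASTM E413, STC = value of the fitted reference contour at 500 Hz.
Contour value at 500 Hz = TL_500 + deficiency = 45 + 8 = 53
STC = 53


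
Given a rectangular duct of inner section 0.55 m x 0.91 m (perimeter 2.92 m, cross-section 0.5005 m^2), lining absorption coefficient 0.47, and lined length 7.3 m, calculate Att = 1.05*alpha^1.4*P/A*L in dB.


alpha^1.4 = 0.47^1.4 = 0.347486
Attenuation rate = 1.05 * alpha^1.4 * P / A
= 1.05 * 0.347486 * 2.92 / 0.5005 = 2.12866 dB/m
Total Att = 2.12866 * 7.3 = 15.539 dB


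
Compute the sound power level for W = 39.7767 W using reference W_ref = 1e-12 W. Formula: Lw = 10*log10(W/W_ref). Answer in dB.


W / W_ref = 39.7767 / 1e-12 = 3.97767e+13
Lw = 10 * log10(3.97767e+13) = 136 dB
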